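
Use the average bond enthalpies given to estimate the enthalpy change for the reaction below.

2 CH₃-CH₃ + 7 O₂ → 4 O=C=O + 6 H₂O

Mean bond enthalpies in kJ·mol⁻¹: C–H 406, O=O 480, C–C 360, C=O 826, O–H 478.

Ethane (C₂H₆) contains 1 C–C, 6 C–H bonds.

ΔH ≈ −3392 kJ

Bonds broken (reactants):
  C–C: 2 × 360 = 720
  C–H: 12 × 406 = 4872
  O=O: 7 × 480 = 3360
  Σ(broken) = 8952 kJ
Bonds formed (products):
  C=O: 8 × 826 = 6608
  O–H: 12 × 478 = 5736
  Σ(formed) = 12344 kJ
ΔH = Σ(broken) − Σ(formed) = 8952 − 12344 = −3392 kJ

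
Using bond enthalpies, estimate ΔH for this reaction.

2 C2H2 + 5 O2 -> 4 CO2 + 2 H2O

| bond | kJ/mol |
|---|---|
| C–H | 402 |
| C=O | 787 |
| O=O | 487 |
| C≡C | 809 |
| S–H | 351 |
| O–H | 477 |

Bonds broken (reactants):
  C≡C: 2 × 809 = 1618
  C–H: 4 × 402 = 1608
  O=O: 5 × 487 = 2435
  Σ(broken) = 5661 kJ
Bonds formed (products):
  C=O: 8 × 787 = 6296
  O–H: 4 × 477 = 1908
  Σ(formed) = 8204 kJ
ΔH = Σ(broken) − Σ(formed) = 5661 − 8204 = −2543 kJ

ΔH ≈ −2543 kJ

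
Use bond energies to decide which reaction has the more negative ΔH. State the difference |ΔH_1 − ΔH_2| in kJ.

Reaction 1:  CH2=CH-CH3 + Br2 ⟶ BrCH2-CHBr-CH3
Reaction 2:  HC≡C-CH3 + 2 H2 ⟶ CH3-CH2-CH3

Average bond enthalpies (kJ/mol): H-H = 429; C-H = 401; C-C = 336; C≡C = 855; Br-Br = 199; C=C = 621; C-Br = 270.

Reaction 2, by 171 kJ

Reaction 1:
  Bonds broken (reactants):
    Br-Br: 1 × 199 = 199
    C-C: 1 × 336 = 336
    C-H: 6 × 401 = 2406
    C=C: 1 × 621 = 621
    Σ(broken) = 3562 kJ
  Bonds formed (products):
    C-Br: 2 × 270 = 540
    C-C: 2 × 336 = 672
    C-H: 6 × 401 = 2406
    Σ(formed) = 3618 kJ
  ΔH_1 = 3562 − 3618 = −56 kJ
Reaction 2:
  Bonds broken (reactants):
    C≡C: 1 × 855 = 855
    C-C: 1 × 336 = 336
    C-H: 4 × 401 = 1604
    H-H: 2 × 429 = 858
    Σ(broken) = 3653 kJ
  Bonds formed (products):
    C-C: 2 × 336 = 672
    C-H: 8 × 401 = 3208
    Σ(formed) = 3880 kJ
  ΔH_2 = 3653 − 3880 = −227 kJ
ΔH_1 − ΔH_2 = +171 kJ, so reaction 2 has the more negative ΔH; |ΔH_1 − ΔH_2| = 171 kJ.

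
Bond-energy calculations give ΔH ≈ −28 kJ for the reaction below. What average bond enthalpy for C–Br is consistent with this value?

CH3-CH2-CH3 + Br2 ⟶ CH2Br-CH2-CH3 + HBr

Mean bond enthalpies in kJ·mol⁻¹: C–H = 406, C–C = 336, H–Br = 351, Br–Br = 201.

Let D be the C–Br bond energy.
Σ(broken) = 1×201 + 2×336 + 8×406 = 4121
Σ(formed) = 1×D + 2×336 + 7×406 + 1×351 = 3865 + D
ΔH = Σ(broken) − Σ(formed) = (4121) − (3865 + D) = +256 − D
Setting this equal to −28 kJ gives D = 284 kJ/mol.

D(C–Br) ≈ 284 kJ/mol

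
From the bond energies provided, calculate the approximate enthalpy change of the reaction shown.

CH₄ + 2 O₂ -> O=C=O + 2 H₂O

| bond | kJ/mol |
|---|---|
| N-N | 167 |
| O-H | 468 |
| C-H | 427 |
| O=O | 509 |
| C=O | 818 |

Bonds broken (reactants):
  C-H: 4 × 427 = 1708
  O=O: 2 × 509 = 1018
  Σ(broken) = 2726 kJ
Bonds formed (products):
  C=O: 2 × 818 = 1636
  O-H: 4 × 468 = 1872
  Σ(formed) = 3508 kJ
ΔH = Σ(broken) − Σ(formed) = 2726 − 3508 = −782 kJ

ΔH ≈ −782 kJ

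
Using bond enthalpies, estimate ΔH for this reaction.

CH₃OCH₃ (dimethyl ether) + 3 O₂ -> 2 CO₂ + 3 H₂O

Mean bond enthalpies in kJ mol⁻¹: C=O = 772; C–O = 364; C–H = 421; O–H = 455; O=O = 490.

Bonds broken (reactants):
  C–H: 6 × 421 = 2526
  C–O: 2 × 364 = 728
  O=O: 3 × 490 = 1470
  Σ(broken) = 4724 kJ
Bonds formed (products):
  C=O: 4 × 772 = 3088
  O–H: 6 × 455 = 2730
  Σ(formed) = 5818 kJ
ΔH = Σ(broken) − Σ(formed) = 4724 − 5818 = −1094 kJ

ΔH ≈ −1094 kJ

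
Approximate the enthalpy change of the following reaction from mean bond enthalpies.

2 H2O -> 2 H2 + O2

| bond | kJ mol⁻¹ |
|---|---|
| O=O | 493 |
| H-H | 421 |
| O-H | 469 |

Bonds broken (reactants):
  O-H: 4 × 469 = 1876
  Σ(broken) = 1876 kJ
Bonds formed (products):
  H-H: 2 × 421 = 842
  O=O: 1 × 493 = 493
  Σ(formed) = 1335 kJ
ΔH = Σ(broken) − Σ(formed) = 1876 − 1335 = +541 kJ

ΔH ≈ +541 kJ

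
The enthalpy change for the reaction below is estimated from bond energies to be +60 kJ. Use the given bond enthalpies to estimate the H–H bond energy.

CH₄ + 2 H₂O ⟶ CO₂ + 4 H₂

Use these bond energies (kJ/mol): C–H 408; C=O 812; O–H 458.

D(H–H) ≈ 445 kJ/mol

Let D be the H–H bond energy.
Σ(broken) = 4×408 + 4×458 = 3464
Σ(formed) = 2×812 + 4×D = 1624 + 4D
ΔH = Σ(broken) − Σ(formed) = (3464) − (1624 + 4D) = +1840 − 4D
Setting this equal to +60 kJ gives 4D = 1780, so D = 445 kJ/mol.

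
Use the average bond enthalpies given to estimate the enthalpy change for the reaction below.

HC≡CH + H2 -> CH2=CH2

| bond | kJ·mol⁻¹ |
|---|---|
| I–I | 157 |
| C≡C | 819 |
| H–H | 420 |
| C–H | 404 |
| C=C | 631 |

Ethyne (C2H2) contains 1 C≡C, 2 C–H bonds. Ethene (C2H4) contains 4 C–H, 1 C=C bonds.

Bonds broken (reactants):
  C≡C: 1 × 819 = 819
  C–H: 2 × 404 = 808
  H–H: 1 × 420 = 420
  Σ(broken) = 2047 kJ
Bonds formed (products):
  C–H: 4 × 404 = 1616
  C=C: 1 × 631 = 631
  Σ(formed) = 2247 kJ
ΔH = Σ(broken) − Σ(formed) = 2047 − 2247 = −200 kJ

ΔH ≈ −200 kJ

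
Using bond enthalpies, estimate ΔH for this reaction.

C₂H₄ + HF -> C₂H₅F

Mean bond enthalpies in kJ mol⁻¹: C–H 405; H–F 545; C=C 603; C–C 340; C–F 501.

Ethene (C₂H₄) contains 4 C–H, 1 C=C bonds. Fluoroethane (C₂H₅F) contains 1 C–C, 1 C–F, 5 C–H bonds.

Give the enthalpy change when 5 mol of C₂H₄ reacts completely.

ΔH = −490 kJ

Bonds broken (reactants):
  C–H: 4 × 405 = 1620
  C=C: 1 × 603 = 603
  H–F: 1 × 545 = 545
  Σ(broken) = 2768 kJ
Bonds formed (products):
  C–C: 1 × 340 = 340
  C–F: 1 × 501 = 501
  C–H: 5 × 405 = 2025
  Σ(formed) = 2866 kJ
ΔH = Σ(broken) − Σ(formed) = 2768 − 2866 = −98 kJ
For 5× the reaction as written: 5 × (−98) = −490 kJ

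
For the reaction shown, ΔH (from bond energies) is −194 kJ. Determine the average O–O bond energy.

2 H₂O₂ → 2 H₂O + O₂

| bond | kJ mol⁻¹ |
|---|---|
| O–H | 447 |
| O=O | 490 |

D(O–O) ≈ 148 kJ/mol

Let D be the O–O bond energy.
Σ(broken) = 4×447 + 2×D = 1788 + 2D
Σ(formed) = 4×447 + 1×490 = 2278
ΔH = Σ(broken) − Σ(formed) = (1788 + 2D) − (2278) = −490 + 2D
Setting this equal to −194 kJ gives 2D = 296, so D = 148 kJ/mol.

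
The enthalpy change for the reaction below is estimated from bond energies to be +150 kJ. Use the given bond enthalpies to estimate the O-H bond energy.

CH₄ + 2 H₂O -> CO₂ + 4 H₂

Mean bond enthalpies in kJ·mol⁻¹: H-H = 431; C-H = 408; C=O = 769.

D(O-H) ≈ 445 kJ/mol

Let D be the O-H bond energy.
Σ(broken) = 4×408 + 4×D = 1632 + 4D
Σ(formed) = 2×769 + 4×431 = 3262
ΔH = Σ(broken) − Σ(formed) = (1632 + 4D) − (3262) = −1630 + 4D
Setting this equal to +150 kJ gives 4D = 1780, so D = 445 kJ/mol.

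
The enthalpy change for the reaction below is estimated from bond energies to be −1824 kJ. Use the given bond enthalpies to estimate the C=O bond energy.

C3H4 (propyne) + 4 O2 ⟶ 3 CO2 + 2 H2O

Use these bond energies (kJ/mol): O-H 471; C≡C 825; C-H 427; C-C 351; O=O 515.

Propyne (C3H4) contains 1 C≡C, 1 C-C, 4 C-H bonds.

D(C=O) ≈ 814 kJ/mol

Let D be the C=O bond energy.
Σ(broken) = 1×825 + 1×351 + 4×427 + 4×515 = 4944
Σ(formed) = 6×D + 4×471 = 1884 + 6D
ΔH = Σ(broken) − Σ(formed) = (4944) − (1884 + 6D) = +3060 − 6D
Setting this equal to −1824 kJ gives 6D = 4884, so D = 814 kJ/mol.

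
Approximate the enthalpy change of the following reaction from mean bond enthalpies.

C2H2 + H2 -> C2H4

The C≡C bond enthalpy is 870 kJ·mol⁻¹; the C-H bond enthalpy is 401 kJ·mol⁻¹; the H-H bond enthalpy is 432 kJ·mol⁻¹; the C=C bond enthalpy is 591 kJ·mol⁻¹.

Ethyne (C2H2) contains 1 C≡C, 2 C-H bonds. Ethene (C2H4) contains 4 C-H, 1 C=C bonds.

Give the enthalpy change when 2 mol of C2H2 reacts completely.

Bonds broken (reactants):
  C≡C: 1 × 870 = 870
  C-H: 2 × 401 = 802
  H-H: 1 × 432 = 432
  Σ(broken) = 2104 kJ
Bonds formed (products):
  C-H: 4 × 401 = 1604
  C=C: 1 × 591 = 591
  Σ(formed) = 2195 kJ
ΔH = Σ(broken) − Σ(formed) = 2104 − 2195 = −91 kJ
For 2× the reaction as written: 2 × (−91) = −182 kJ

ΔH = −182 kJ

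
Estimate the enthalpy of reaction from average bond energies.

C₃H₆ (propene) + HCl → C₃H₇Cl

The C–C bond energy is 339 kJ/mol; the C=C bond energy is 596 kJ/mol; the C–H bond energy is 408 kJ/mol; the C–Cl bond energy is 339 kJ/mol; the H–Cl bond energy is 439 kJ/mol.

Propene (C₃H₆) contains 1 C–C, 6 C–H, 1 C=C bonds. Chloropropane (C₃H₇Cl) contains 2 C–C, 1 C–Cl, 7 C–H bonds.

ΔH ≈ −51 kJ

Bonds broken (reactants):
  C–C: 1 × 339 = 339
  C–H: 6 × 408 = 2448
  C=C: 1 × 596 = 596
  H–Cl: 1 × 439 = 439
  Σ(broken) = 3822 kJ
Bonds formed (products):
  C–C: 2 × 339 = 678
  C–Cl: 1 × 339 = 339
  C–H: 7 × 408 = 2856
  Σ(formed) = 3873 kJ
ΔH = Σ(broken) − Σ(formed) = 3822 − 3873 = −51 kJ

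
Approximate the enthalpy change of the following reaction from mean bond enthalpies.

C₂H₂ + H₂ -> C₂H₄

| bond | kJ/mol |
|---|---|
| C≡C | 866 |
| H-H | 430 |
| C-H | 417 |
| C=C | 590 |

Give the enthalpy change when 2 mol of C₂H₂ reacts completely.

ΔH = −256 kJ

Bonds broken (reactants):
  C≡C: 1 × 866 = 866
  C-H: 2 × 417 = 834
  H-H: 1 × 430 = 430
  Σ(broken) = 2130 kJ
Bonds formed (products):
  C-H: 4 × 417 = 1668
  C=C: 1 × 590 = 590
  Σ(formed) = 2258 kJ
ΔH = Σ(broken) − Σ(formed) = 2130 − 2258 = −128 kJ
For 2× the reaction as written: 2 × (−128) = −256 kJ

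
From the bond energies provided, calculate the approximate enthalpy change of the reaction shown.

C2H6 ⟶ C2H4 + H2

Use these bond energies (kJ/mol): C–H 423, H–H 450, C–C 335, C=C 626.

ΔH ≈ +105 kJ

Bonds broken (reactants):
  C–C: 1 × 335 = 335
  C–H: 6 × 423 = 2538
  Σ(broken) = 2873 kJ
Bonds formed (products):
  C–H: 4 × 423 = 1692
  C=C: 1 × 626 = 626
  H–H: 1 × 450 = 450
  Σ(formed) = 2768 kJ
ΔH = Σ(broken) − Σ(formed) = 2873 − 2768 = +105 kJ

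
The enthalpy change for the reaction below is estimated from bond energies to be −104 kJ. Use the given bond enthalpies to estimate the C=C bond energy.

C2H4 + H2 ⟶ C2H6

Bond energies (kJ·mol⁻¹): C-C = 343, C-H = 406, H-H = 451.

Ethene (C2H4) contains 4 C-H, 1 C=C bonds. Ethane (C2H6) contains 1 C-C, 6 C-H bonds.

Let D be the C=C bond energy.
Σ(broken) = 4×406 + 1×D + 1×451 = 2075 + D
Σ(formed) = 1×343 + 6×406 = 2779
ΔH = Σ(broken) − Σ(formed) = (2075 + D) − (2779) = −704 + D
Setting this equal to −104 kJ gives D = 600 kJ/mol.

D(C=C) ≈ 600 kJ/mol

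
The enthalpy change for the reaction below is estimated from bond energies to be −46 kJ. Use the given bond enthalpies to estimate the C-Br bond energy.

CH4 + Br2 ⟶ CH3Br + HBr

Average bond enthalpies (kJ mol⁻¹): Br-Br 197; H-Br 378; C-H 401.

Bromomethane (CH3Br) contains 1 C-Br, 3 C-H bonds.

Let D be the C-Br bond energy.
Σ(broken) = 1×197 + 4×401 = 1801
Σ(formed) = 1×D + 3×401 + 1×378 = 1581 + D
ΔH = Σ(broken) − Σ(formed) = (1801) − (1581 + D) = +220 − D
Setting this equal to −46 kJ gives D = 266 kJ/mol.

D(C-Br) ≈ 266 kJ/mol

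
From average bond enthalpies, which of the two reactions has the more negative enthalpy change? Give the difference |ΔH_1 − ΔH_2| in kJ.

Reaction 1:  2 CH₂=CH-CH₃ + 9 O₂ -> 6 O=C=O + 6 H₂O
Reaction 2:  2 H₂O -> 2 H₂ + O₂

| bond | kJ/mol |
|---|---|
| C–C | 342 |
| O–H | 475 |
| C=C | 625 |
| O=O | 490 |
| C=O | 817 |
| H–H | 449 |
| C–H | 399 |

Reaction 1, by 4884 kJ

Reaction 1:
  Bonds broken (reactants):
    C–C: 2 × 342 = 684
    C–H: 12 × 399 = 4788
    C=C: 2 × 625 = 1250
    O=O: 9 × 490 = 4410
    Σ(broken) = 11132 kJ
  Bonds formed (products):
    C=O: 12 × 817 = 9804
    O–H: 12 × 475 = 5700
    Σ(formed) = 15504 kJ
  ΔH_1 = 11132 − 15504 = −4372 kJ
Reaction 2:
  Bonds broken (reactants):
    O–H: 4 × 475 = 1900
    Σ(broken) = 1900 kJ
  Bonds formed (products):
    H–H: 2 × 449 = 898
    O=O: 1 × 490 = 490
    Σ(formed) = 1388 kJ
  ΔH_2 = 1900 − 1388 = +512 kJ
ΔH_1 − ΔH_2 = −4884 kJ, so reaction 1 has the more negative ΔH; |ΔH_1 − ΔH_2| = 4884 kJ.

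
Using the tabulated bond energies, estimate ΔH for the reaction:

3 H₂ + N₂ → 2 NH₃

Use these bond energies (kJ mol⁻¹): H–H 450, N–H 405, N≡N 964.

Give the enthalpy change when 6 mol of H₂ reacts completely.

ΔH = −232 kJ

Bonds broken (reactants):
  H–H: 3 × 450 = 1350
  N≡N: 1 × 964 = 964
  Σ(broken) = 2314 kJ
Bonds formed (products):
  N–H: 6 × 405 = 2430
  Σ(formed) = 2430 kJ
ΔH = Σ(broken) − Σ(formed) = 2314 − 2430 = −116 kJ
For 2× the reaction as written: 2 × (−116) = −232 kJ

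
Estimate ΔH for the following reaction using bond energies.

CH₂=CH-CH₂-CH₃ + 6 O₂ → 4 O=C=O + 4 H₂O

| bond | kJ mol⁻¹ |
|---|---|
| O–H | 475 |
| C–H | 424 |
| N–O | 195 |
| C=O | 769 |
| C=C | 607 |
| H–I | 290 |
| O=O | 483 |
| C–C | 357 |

Bonds broken (reactants):
  C–C: 2 × 357 = 714
  C–H: 8 × 424 = 3392
  C=C: 1 × 607 = 607
  O=O: 6 × 483 = 2898
  Σ(broken) = 7611 kJ
Bonds formed (products):
  C=O: 8 × 769 = 6152
  O–H: 8 × 475 = 3800
  Σ(formed) = 9952 kJ
ΔH = Σ(broken) − Σ(formed) = 7611 − 9952 = −2341 kJ

ΔH ≈ −2341 kJ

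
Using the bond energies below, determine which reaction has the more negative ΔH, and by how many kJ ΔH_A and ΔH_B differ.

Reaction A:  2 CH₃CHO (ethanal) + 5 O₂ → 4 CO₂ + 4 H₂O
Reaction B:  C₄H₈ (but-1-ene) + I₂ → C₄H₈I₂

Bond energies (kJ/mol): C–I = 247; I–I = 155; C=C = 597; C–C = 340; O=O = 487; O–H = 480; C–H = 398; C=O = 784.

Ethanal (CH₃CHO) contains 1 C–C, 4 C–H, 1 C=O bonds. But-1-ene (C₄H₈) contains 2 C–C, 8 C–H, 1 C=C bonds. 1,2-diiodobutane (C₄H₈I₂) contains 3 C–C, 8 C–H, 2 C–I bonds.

Reaction A:
  Bonds broken (reactants):
    C–C: 2 × 340 = 680
    C–H: 8 × 398 = 3184
    C=O: 2 × 784 = 1568
    O=O: 5 × 487 = 2435
    Σ(broken) = 7867 kJ
  Bonds formed (products):
    C=O: 8 × 784 = 6272
    O–H: 8 × 480 = 3840
    Σ(formed) = 10112 kJ
  ΔH_A = 7867 − 10112 = −2245 kJ
Reaction B:
  Bonds broken (reactants):
    C–C: 2 × 340 = 680
    C–H: 8 × 398 = 3184
    C=C: 1 × 597 = 597
    I–I: 1 × 155 = 155
    Σ(broken) = 4616 kJ
  Bonds formed (products):
    C–C: 3 × 340 = 1020
    C–H: 8 × 398 = 3184
    C–I: 2 × 247 = 494
    Σ(formed) = 4698 kJ
  ΔH_B = 4616 − 4698 = −82 kJ
ΔH_A − ΔH_B = −2163 kJ, so reaction A has the more negative ΔH; |ΔH_A − ΔH_B| = 2163 kJ.

Reaction A, by 2163 kJ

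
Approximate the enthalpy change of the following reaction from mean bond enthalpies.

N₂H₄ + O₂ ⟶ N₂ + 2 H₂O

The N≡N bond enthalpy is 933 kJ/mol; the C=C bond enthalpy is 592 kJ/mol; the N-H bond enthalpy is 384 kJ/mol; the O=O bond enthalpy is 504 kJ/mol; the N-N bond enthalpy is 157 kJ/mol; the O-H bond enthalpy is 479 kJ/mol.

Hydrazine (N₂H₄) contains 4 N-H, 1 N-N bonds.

Bonds broken (reactants):
  N-H: 4 × 384 = 1536
  N-N: 1 × 157 = 157
  O=O: 1 × 504 = 504
  Σ(broken) = 2197 kJ
Bonds formed (products):
  N≡N: 1 × 933 = 933
  O-H: 4 × 479 = 1916
  Σ(formed) = 2849 kJ
ΔH = Σ(broken) − Σ(formed) = 2197 − 2849 = −652 kJ

ΔH ≈ −652 kJ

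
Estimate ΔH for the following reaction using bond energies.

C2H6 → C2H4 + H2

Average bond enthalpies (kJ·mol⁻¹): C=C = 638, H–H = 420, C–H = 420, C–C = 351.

Bonds broken (reactants):
  C–C: 1 × 351 = 351
  C–H: 6 × 420 = 2520
  Σ(broken) = 2871 kJ
Bonds formed (products):
  C–H: 4 × 420 = 1680
  C=C: 1 × 638 = 638
  H–H: 1 × 420 = 420
  Σ(formed) = 2738 kJ
ΔH = Σ(broken) − Σ(formed) = 2871 − 2738 = +133 kJ

ΔH ≈ +133 kJ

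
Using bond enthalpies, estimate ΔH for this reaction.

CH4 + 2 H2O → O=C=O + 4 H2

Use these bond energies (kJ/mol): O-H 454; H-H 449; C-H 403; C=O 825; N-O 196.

Bonds broken (reactants):
  C-H: 4 × 403 = 1612
  O-H: 4 × 454 = 1816
  Σ(broken) = 3428 kJ
Bonds formed (products):
  C=O: 2 × 825 = 1650
  H-H: 4 × 449 = 1796
  Σ(formed) = 3446 kJ
ΔH = Σ(broken) − Σ(formed) = 3428 − 3446 = −18 kJ

ΔH ≈ −18 kJ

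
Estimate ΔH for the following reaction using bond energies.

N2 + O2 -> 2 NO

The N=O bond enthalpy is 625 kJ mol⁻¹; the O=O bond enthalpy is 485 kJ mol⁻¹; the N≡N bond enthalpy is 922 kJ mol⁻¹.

Bonds broken (reactants):
  N≡N: 1 × 922 = 922
  O=O: 1 × 485 = 485
  Σ(broken) = 1407 kJ
Bonds formed (products):
  N=O: 2 × 625 = 1250
  Σ(formed) = 1250 kJ
ΔH = Σ(broken) − Σ(formed) = 1407 − 1250 = +157 kJ

ΔH ≈ +157 kJ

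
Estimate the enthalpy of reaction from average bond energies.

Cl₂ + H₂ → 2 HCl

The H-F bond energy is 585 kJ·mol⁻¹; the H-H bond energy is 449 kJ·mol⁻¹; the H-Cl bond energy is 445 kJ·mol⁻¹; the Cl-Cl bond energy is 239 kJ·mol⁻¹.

Bonds broken (reactants):
  Cl-Cl: 1 × 239 = 239
  H-H: 1 × 449 = 449
  Σ(broken) = 688 kJ
Bonds formed (products):
  H-Cl: 2 × 445 = 890
  Σ(formed) = 890 kJ
ΔH = Σ(broken) − Σ(formed) = 688 − 890 = −202 kJ

ΔH ≈ −202 kJ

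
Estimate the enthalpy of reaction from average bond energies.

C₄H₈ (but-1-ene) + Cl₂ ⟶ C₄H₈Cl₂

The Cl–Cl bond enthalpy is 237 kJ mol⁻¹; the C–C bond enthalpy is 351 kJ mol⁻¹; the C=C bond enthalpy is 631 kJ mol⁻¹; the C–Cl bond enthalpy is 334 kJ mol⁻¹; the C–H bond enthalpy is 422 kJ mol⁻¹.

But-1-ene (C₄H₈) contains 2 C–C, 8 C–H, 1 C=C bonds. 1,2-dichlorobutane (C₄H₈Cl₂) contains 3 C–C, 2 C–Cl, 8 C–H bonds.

Bonds broken (reactants):
  C–C: 2 × 351 = 702
  C–H: 8 × 422 = 3376
  C=C: 1 × 631 = 631
  Cl–Cl: 1 × 237 = 237
  Σ(broken) = 4946 kJ
Bonds formed (products):
  C–C: 3 × 351 = 1053
  C–Cl: 2 × 334 = 668
  C–H: 8 × 422 = 3376
  Σ(formed) = 5097 kJ
ΔH = Σ(broken) − Σ(formed) = 4946 − 5097 = −151 kJ

ΔH ≈ −151 kJ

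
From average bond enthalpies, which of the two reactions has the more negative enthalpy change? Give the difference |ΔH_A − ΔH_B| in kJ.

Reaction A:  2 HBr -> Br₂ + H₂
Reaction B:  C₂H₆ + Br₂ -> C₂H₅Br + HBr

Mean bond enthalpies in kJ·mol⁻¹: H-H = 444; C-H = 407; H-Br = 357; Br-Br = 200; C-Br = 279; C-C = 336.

Reaction B, by 99 kJ

Reaction A:
  Bonds broken (reactants):
    H-Br: 2 × 357 = 714
    Σ(broken) = 714 kJ
  Bonds formed (products):
    Br-Br: 1 × 200 = 200
    H-H: 1 × 444 = 444
    Σ(formed) = 644 kJ
  ΔH_A = 714 − 644 = +70 kJ
Reaction B:
  Bonds broken (reactants):
    Br-Br: 1 × 200 = 200
    C-C: 1 × 336 = 336
    C-H: 6 × 407 = 2442
    Σ(broken) = 2978 kJ
  Bonds formed (products):
    C-Br: 1 × 279 = 279
    C-C: 1 × 336 = 336
    C-H: 5 × 407 = 2035
    H-Br: 1 × 357 = 357
    Σ(formed) = 3007 kJ
  ΔH_B = 2978 − 3007 = −29 kJ
ΔH_A − ΔH_B = +99 kJ, so reaction B has the more negative ΔH; |ΔH_A − ΔH_B| = 99 kJ.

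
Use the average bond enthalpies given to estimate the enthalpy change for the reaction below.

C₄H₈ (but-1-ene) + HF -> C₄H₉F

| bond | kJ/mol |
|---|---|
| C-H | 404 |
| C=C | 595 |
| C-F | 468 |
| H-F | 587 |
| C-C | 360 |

Bonds broken (reactants):
  C-C: 2 × 360 = 720
  C-H: 8 × 404 = 3232
  C=C: 1 × 595 = 595
  H-F: 1 × 587 = 587
  Σ(broken) = 5134 kJ
Bonds formed (products):
  C-C: 3 × 360 = 1080
  C-F: 1 × 468 = 468
  C-H: 9 × 404 = 3636
  Σ(formed) = 5184 kJ
ΔH = Σ(broken) − Σ(formed) = 5134 − 5184 = −50 kJ

ΔH ≈ −50 kJ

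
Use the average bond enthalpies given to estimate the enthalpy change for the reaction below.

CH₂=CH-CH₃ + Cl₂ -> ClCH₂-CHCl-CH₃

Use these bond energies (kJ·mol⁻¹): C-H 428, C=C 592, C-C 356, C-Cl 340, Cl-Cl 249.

ΔH ≈ −195 kJ

Bonds broken (reactants):
  C-C: 1 × 356 = 356
  C-H: 6 × 428 = 2568
  C=C: 1 × 592 = 592
  Cl-Cl: 1 × 249 = 249
  Σ(broken) = 3765 kJ
Bonds formed (products):
  C-C: 2 × 356 = 712
  C-Cl: 2 × 340 = 680
  C-H: 6 × 428 = 2568
  Σ(formed) = 3960 kJ
ΔH = Σ(broken) − Σ(formed) = 3765 − 3960 = −195 kJ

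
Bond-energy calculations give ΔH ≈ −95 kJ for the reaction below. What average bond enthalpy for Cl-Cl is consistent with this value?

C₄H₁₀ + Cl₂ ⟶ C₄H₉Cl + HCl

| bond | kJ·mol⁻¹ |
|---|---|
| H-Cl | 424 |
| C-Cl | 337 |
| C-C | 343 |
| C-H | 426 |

D(Cl-Cl) ≈ 240 kJ/mol

Let D be the Cl-Cl bond energy.
Σ(broken) = 3×343 + 10×426 + 1×D = 5289 + D
Σ(formed) = 3×343 + 1×337 + 9×426 + 1×424 = 5624
ΔH = Σ(broken) − Σ(formed) = (5289 + D) − (5624) = −335 + D
Setting this equal to −95 kJ gives D = 240 kJ/mol.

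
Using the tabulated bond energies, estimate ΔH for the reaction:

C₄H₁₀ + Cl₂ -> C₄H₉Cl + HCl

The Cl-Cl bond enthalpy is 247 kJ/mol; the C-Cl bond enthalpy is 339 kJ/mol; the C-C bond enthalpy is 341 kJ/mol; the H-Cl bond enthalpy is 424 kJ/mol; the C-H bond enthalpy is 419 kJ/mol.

Bonds broken (reactants):
  C-C: 3 × 341 = 1023
  C-H: 10 × 419 = 4190
  Cl-Cl: 1 × 247 = 247
  Σ(broken) = 5460 kJ
Bonds formed (products):
  C-C: 3 × 341 = 1023
  C-Cl: 1 × 339 = 339
  C-H: 9 × 419 = 3771
  H-Cl: 1 × 424 = 424
  Σ(formed) = 5557 kJ
ΔH = Σ(broken) − Σ(formed) = 5460 − 5557 = −97 kJ

ΔH ≈ −97 kJ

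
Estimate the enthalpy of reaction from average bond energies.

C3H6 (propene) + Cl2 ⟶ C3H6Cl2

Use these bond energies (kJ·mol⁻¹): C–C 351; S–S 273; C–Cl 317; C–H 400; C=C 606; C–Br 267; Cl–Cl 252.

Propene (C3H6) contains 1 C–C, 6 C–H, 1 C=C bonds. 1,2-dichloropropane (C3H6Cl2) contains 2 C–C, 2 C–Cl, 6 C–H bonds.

ΔH ≈ −127 kJ

Bonds broken (reactants):
  C–C: 1 × 351 = 351
  C–H: 6 × 400 = 2400
  C=C: 1 × 606 = 606
  Cl–Cl: 1 × 252 = 252
  Σ(broken) = 3609 kJ
Bonds formed (products):
  C–C: 2 × 351 = 702
  C–Cl: 2 × 317 = 634
  C–H: 6 × 400 = 2400
  Σ(formed) = 3736 kJ
ΔH = Σ(broken) − Σ(formed) = 3609 − 3736 = −127 kJ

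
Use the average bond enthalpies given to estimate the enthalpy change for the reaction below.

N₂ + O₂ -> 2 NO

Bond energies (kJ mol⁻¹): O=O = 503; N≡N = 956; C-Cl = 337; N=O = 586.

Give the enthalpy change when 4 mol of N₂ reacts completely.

ΔH = +1148 kJ

Bonds broken (reactants):
  N≡N: 1 × 956 = 956
  O=O: 1 × 503 = 503
  Σ(broken) = 1459 kJ
Bonds formed (products):
  N=O: 2 × 586 = 1172
  Σ(formed) = 1172 kJ
ΔH = Σ(broken) − Σ(formed) = 1459 − 1172 = +287 kJ
For 4× the reaction as written: 4 × (+287) = +1148 kJ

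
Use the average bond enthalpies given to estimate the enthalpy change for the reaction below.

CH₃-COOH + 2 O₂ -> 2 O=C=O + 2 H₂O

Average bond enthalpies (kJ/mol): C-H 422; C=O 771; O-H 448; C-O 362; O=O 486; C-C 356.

Bonds broken (reactants):
  C-C: 1 × 356 = 356
  C-H: 3 × 422 = 1266
  C-O: 1 × 362 = 362
  C=O: 1 × 771 = 771
  O-H: 1 × 448 = 448
  O=O: 2 × 486 = 972
  Σ(broken) = 4175 kJ
Bonds formed (products):
  C=O: 4 × 771 = 3084
  O-H: 4 × 448 = 1792
  Σ(formed) = 4876 kJ
ΔH = Σ(broken) − Σ(formed) = 4175 − 4876 = −701 kJ

ΔH ≈ −701 kJ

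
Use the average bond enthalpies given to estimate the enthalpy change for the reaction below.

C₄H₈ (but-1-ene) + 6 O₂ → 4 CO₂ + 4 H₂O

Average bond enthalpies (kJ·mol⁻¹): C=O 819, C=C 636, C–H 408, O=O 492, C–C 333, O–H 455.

Bonds broken (reactants):
  C–C: 2 × 333 = 666
  C–H: 8 × 408 = 3264
  C=C: 1 × 636 = 636
  O=O: 6 × 492 = 2952
  Σ(broken) = 7518 kJ
Bonds formed (products):
  C=O: 8 × 819 = 6552
  O–H: 8 × 455 = 3640
  Σ(formed) = 10192 kJ
ΔH = Σ(broken) − Σ(formed) = 7518 − 10192 = −2674 kJ

ΔH ≈ −2674 kJ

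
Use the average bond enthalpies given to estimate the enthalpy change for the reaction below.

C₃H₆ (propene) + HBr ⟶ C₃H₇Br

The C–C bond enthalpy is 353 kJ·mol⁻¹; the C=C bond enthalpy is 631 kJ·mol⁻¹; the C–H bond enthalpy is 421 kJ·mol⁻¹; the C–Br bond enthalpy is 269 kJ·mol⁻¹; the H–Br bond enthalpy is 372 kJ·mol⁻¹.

ΔH ≈ −40 kJ

Bonds broken (reactants):
  C–C: 1 × 353 = 353
  C–H: 6 × 421 = 2526
  C=C: 1 × 631 = 631
  H–Br: 1 × 372 = 372
  Σ(broken) = 3882 kJ
Bonds formed (products):
  C–Br: 1 × 269 = 269
  C–C: 2 × 353 = 706
  C–H: 7 × 421 = 2947
  Σ(formed) = 3922 kJ
ΔH = Σ(broken) − Σ(formed) = 3882 − 3922 = −40 kJ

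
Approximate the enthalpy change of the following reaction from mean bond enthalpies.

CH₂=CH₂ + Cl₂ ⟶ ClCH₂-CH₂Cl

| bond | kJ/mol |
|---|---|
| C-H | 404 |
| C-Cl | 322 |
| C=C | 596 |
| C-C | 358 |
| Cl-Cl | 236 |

ΔH ≈ −170 kJ

Bonds broken (reactants):
  C-H: 4 × 404 = 1616
  C=C: 1 × 596 = 596
  Cl-Cl: 1 × 236 = 236
  Σ(broken) = 2448 kJ
Bonds formed (products):
  C-C: 1 × 358 = 358
  C-Cl: 2 × 322 = 644
  C-H: 4 × 404 = 1616
  Σ(formed) = 2618 kJ
ΔH = Σ(broken) − Σ(formed) = 2448 − 2618 = −170 kJ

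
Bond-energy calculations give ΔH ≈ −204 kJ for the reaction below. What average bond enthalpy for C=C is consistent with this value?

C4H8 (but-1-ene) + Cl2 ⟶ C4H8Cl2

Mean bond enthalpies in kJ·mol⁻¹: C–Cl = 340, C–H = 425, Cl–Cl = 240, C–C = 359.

D(C=C) ≈ 595 kJ/mol

Let D be the C=C bond energy.
Σ(broken) = 2×359 + 8×425 + 1×D + 1×240 = 4358 + D
Σ(formed) = 3×359 + 2×340 + 8×425 = 5157
ΔH = Σ(broken) − Σ(formed) = (4358 + D) − (5157) = −799 + D
Setting this equal to −204 kJ gives D = 595 kJ/mol.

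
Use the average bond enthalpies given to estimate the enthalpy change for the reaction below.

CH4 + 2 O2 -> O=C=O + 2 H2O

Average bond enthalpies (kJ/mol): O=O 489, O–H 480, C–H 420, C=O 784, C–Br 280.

Bonds broken (reactants):
  C–H: 4 × 420 = 1680
  O=O: 2 × 489 = 978
  Σ(broken) = 2658 kJ
Bonds formed (products):
  C=O: 2 × 784 = 1568
  O–H: 4 × 480 = 1920
  Σ(formed) = 3488 kJ
ΔH = Σ(broken) − Σ(formed) = 2658 − 3488 = −830 kJ

ΔH ≈ −830 kJ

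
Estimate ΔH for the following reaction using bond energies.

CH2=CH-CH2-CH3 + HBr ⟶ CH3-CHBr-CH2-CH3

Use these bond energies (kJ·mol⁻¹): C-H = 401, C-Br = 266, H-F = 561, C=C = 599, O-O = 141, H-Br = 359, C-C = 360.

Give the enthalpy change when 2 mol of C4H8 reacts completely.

Bonds broken (reactants):
  C-C: 2 × 360 = 720
  C-H: 8 × 401 = 3208
  C=C: 1 × 599 = 599
  H-Br: 1 × 359 = 359
  Σ(broken) = 4886 kJ
Bonds formed (products):
  C-Br: 1 × 266 = 266
  C-C: 3 × 360 = 1080
  C-H: 9 × 401 = 3609
  Σ(formed) = 4955 kJ
ΔH = Σ(broken) − Σ(formed) = 4886 − 4955 = −69 kJ
For 2× the reaction as written: 2 × (−69) = −138 kJ

ΔH = −138 kJ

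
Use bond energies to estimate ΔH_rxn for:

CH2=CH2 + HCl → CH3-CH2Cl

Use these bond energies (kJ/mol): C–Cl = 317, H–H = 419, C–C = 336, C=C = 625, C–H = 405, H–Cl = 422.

ΔH ≈ −11 kJ

Bonds broken (reactants):
  C–H: 4 × 405 = 1620
  C=C: 1 × 625 = 625
  H–Cl: 1 × 422 = 422
  Σ(broken) = 2667 kJ
Bonds formed (products):
  C–C: 1 × 336 = 336
  C–Cl: 1 × 317 = 317
  C–H: 5 × 405 = 2025
  Σ(formed) = 2678 kJ
ΔH = Σ(broken) − Σ(formed) = 2667 − 2678 = −11 kJ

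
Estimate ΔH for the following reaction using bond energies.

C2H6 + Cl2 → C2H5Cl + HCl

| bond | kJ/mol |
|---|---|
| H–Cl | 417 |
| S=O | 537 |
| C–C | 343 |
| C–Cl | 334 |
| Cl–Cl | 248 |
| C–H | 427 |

ΔH ≈ −76 kJ

Bonds broken (reactants):
  C–C: 1 × 343 = 343
  C–H: 6 × 427 = 2562
  Cl–Cl: 1 × 248 = 248
  Σ(broken) = 3153 kJ
Bonds formed (products):
  C–C: 1 × 343 = 343
  C–Cl: 1 × 334 = 334
  C–H: 5 × 427 = 2135
  H–Cl: 1 × 417 = 417
  Σ(formed) = 3229 kJ
ΔH = Σ(broken) − Σ(formed) = 3153 − 3229 = −76 kJ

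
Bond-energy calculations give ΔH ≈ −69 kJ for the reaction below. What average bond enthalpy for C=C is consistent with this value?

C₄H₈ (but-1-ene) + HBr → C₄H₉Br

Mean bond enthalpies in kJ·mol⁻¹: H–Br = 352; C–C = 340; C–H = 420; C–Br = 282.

Let D be the C=C bond energy.
Σ(broken) = 2×340 + 8×420 + 1×D + 1×352 = 4392 + D
Σ(formed) = 1×282 + 3×340 + 9×420 = 5082
ΔH = Σ(broken) − Σ(formed) = (4392 + D) − (5082) = −690 + D
Setting this equal to −69 kJ gives D = 621 kJ/mol.

D(C=C) ≈ 621 kJ/mol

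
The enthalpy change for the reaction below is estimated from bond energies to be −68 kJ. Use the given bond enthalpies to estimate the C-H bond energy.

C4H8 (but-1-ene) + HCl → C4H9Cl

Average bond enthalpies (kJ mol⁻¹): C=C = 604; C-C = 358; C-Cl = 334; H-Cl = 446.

Let D be the C-H bond energy.
Σ(broken) = 2×358 + 8×D + 1×604 + 1×446 = 1766 + 8D
Σ(formed) = 3×358 + 1×334 + 9×D = 1408 + 9D
ΔH = Σ(broken) − Σ(formed) = (1766 + 8D) − (1408 + 9D) = +358 − D
Setting this equal to −68 kJ gives D = 426 kJ/mol.

D(C-H) ≈ 426 kJ/mol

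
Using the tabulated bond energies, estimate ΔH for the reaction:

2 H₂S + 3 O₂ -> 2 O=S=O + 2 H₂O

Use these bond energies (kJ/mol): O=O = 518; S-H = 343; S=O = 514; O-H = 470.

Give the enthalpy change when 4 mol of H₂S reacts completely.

Bonds broken (reactants):
  O=O: 3 × 518 = 1554
  S-H: 4 × 343 = 1372
  Σ(broken) = 2926 kJ
Bonds formed (products):
  O-H: 4 × 470 = 1880
  S=O: 4 × 514 = 2056
  Σ(formed) = 3936 kJ
ΔH = Σ(broken) − Σ(formed) = 2926 − 3936 = −1010 kJ
For 2× the reaction as written: 2 × (−1010) = −2020 kJ

ΔH = −2020 kJ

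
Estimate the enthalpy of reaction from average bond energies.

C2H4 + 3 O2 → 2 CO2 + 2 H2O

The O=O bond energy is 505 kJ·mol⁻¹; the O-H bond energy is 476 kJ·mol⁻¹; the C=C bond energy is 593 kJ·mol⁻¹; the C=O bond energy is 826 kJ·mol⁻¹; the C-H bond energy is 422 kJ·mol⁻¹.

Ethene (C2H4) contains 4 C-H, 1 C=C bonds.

ΔH ≈ −1412 kJ

Bonds broken (reactants):
  C-H: 4 × 422 = 1688
  C=C: 1 × 593 = 593
  O=O: 3 × 505 = 1515
  Σ(broken) = 3796 kJ
Bonds formed (products):
  C=O: 4 × 826 = 3304
  O-H: 4 × 476 = 1904
  Σ(formed) = 5208 kJ
ΔH = Σ(broken) − Σ(formed) = 3796 − 5208 = −1412 kJ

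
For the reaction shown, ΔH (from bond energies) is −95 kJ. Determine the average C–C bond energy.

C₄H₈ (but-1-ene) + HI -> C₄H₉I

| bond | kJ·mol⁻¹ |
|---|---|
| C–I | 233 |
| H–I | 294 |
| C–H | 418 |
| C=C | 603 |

D(C–C) ≈ 341 kJ/mol

Let D be the C–C bond energy.
Σ(broken) = 2×D + 8×418 + 1×603 + 1×294 = 4241 + 2D
Σ(formed) = 3×D + 9×418 + 1×233 = 3995 + 3D
ΔH = Σ(broken) − Σ(formed) = (4241 + 2D) − (3995 + 3D) = +246 − D
Setting this equal to −95 kJ gives D = 341 kJ/mol.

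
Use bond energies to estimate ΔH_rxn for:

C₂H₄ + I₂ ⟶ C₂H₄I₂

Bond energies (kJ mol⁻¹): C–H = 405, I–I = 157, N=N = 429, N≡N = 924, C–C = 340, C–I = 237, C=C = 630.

ΔH ≈ −27 kJ

Bonds broken (reactants):
  C–H: 4 × 405 = 1620
  C=C: 1 × 630 = 630
  I–I: 1 × 157 = 157
  Σ(broken) = 2407 kJ
Bonds formed (products):
  C–C: 1 × 340 = 340
  C–H: 4 × 405 = 1620
  C–I: 2 × 237 = 474
  Σ(formed) = 2434 kJ
ΔH = Σ(broken) − Σ(formed) = 2407 − 2434 = −27 kJ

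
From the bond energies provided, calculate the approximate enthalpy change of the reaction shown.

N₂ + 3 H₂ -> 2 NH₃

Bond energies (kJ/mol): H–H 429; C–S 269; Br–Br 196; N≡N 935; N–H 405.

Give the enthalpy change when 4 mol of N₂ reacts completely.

ΔH = −832 kJ

Bonds broken (reactants):
  H–H: 3 × 429 = 1287
  N≡N: 1 × 935 = 935
  Σ(broken) = 2222 kJ
Bonds formed (products):
  N–H: 6 × 405 = 2430
  Σ(formed) = 2430 kJ
ΔH = Σ(broken) − Σ(formed) = 2222 − 2430 = −208 kJ
For 4× the reaction as written: 4 × (−208) = −832 kJ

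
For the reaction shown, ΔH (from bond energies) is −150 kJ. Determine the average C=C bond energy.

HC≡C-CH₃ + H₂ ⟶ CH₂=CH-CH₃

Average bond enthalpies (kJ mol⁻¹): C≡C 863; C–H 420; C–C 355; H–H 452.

D(C=C) ≈ 625 kJ/mol

Let D be the C=C bond energy.
Σ(broken) = 1×863 + 1×355 + 4×420 + 1×452 = 3350
Σ(formed) = 1×355 + 6×420 + 1×D = 2875 + D
ΔH = Σ(broken) − Σ(formed) = (3350) − (2875 + D) = +475 − D
Setting this equal to −150 kJ gives D = 625 kJ/mol.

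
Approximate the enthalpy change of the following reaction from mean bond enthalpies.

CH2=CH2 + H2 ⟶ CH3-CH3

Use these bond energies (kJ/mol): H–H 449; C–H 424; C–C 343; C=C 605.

Bonds broken (reactants):
  C–H: 4 × 424 = 1696
  C=C: 1 × 605 = 605
  H–H: 1 × 449 = 449
  Σ(broken) = 2750 kJ
Bonds formed (products):
  C–C: 1 × 343 = 343
  C–H: 6 × 424 = 2544
  Σ(formed) = 2887 kJ
ΔH = Σ(broken) − Σ(formed) = 2750 − 2887 = −137 kJ

ΔH ≈ −137 kJ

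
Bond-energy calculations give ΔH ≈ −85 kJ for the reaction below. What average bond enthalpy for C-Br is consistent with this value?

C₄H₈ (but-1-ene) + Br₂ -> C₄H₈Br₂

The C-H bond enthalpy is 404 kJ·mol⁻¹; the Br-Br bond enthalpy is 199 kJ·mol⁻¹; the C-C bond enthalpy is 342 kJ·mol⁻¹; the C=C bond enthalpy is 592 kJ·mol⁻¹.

D(C-Br) ≈ 267 kJ/mol

Let D be the C-Br bond energy.
Σ(broken) = 1×199 + 2×342 + 8×404 + 1×592 = 4707
Σ(formed) = 2×D + 3×342 + 8×404 = 4258 + 2D
ΔH = Σ(broken) − Σ(formed) = (4707) − (4258 + 2D) = +449 − 2D
Setting this equal to −85 kJ gives 2D = 534, so D = 267 kJ/mol.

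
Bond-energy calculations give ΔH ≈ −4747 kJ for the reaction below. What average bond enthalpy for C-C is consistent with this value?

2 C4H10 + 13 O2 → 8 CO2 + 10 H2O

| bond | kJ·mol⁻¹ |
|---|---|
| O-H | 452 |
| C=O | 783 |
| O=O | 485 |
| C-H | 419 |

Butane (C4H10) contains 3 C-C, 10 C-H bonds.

Let D be the C-C bond energy.
Σ(broken) = 6×D + 20×419 + 13×485 = 14685 + 6D
Σ(formed) = 16×783 + 20×452 = 21568
ΔH = Σ(broken) − Σ(formed) = (14685 + 6D) − (21568) = −6883 + 6D
Setting this equal to −4747 kJ gives 6D = 2136, so D = 356 kJ/mol.

D(C-C) ≈ 356 kJ/mol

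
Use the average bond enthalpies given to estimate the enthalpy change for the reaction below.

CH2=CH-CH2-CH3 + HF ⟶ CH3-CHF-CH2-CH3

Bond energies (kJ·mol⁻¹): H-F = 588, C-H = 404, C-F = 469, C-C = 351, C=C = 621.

Bonds broken (reactants):
  C-C: 2 × 351 = 702
  C-H: 8 × 404 = 3232
  C=C: 1 × 621 = 621
  H-F: 1 × 588 = 588
  Σ(broken) = 5143 kJ
Bonds formed (products):
  C-C: 3 × 351 = 1053
  C-F: 1 × 469 = 469
  C-H: 9 × 404 = 3636
  Σ(formed) = 5158 kJ
ΔH = Σ(broken) − Σ(formed) = 5143 − 5158 = −15 kJ

ΔH ≈ −15 kJ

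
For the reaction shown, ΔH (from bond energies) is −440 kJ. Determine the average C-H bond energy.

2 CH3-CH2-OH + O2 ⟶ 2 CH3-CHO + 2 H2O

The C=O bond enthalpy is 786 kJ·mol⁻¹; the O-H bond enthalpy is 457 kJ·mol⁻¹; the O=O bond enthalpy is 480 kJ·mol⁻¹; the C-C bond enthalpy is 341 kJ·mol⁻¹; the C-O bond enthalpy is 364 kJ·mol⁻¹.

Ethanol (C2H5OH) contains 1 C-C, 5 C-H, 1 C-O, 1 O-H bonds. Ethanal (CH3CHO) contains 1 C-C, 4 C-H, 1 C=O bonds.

Let D be the C-H bond energy.
Σ(broken) = 2×341 + 10×D + 2×364 + 2×457 + 1×480 = 2804 + 10D
Σ(formed) = 2×341 + 8×D + 2×786 + 4×457 = 4082 + 8D
ΔH = Σ(broken) − Σ(formed) = (2804 + 10D) − (4082 + 8D) = −1278 + 2D
Setting this equal to −440 kJ gives 2D = 838, so D = 419 kJ/mol.

D(C-H) ≈ 419 kJ/mol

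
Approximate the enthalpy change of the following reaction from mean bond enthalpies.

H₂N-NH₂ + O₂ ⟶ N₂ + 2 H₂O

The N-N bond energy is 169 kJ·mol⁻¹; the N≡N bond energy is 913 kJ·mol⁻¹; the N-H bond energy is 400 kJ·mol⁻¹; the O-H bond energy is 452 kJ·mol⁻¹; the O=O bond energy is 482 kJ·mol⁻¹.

Bonds broken (reactants):
  N-H: 4 × 400 = 1600
  N-N: 1 × 169 = 169
  O=O: 1 × 482 = 482
  Σ(broken) = 2251 kJ
Bonds formed (products):
  N≡N: 1 × 913 = 913
  O-H: 4 × 452 = 1808
  Σ(formed) = 2721 kJ
ΔH = Σ(broken) − Σ(formed) = 2251 − 2721 = −470 kJ

ΔH ≈ −470 kJ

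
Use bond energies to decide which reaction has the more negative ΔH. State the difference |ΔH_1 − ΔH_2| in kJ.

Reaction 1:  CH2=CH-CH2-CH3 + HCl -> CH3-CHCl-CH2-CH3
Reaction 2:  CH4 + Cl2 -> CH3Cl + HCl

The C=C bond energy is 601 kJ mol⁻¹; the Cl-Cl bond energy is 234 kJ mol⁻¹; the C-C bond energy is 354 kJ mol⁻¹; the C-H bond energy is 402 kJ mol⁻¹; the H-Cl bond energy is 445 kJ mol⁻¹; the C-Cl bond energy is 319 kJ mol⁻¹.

Reaction 1:
  Bonds broken (reactants):
    C-C: 2 × 354 = 708
    C-H: 8 × 402 = 3216
    C=C: 1 × 601 = 601
    H-Cl: 1 × 445 = 445
    Σ(broken) = 4970 kJ
  Bonds formed (products):
    C-C: 3 × 354 = 1062
    C-Cl: 1 × 319 = 319
    C-H: 9 × 402 = 3618
    Σ(formed) = 4999 kJ
  ΔH_1 = 4970 − 4999 = −29 kJ
Reaction 2:
  Bonds broken (reactants):
    C-H: 4 × 402 = 1608
    Cl-Cl: 1 × 234 = 234
    Σ(broken) = 1842 kJ
  Bonds formed (products):
    C-Cl: 1 × 319 = 319
    C-H: 3 × 402 = 1206
    H-Cl: 1 × 445 = 445
    Σ(formed) = 1970 kJ
  ΔH_2 = 1842 − 1970 = −128 kJ
ΔH_1 − ΔH_2 = +99 kJ, so reaction 2 has the more negative ΔH; |ΔH_1 − ΔH_2| = 99 kJ.

Reaction 2, by 99 kJ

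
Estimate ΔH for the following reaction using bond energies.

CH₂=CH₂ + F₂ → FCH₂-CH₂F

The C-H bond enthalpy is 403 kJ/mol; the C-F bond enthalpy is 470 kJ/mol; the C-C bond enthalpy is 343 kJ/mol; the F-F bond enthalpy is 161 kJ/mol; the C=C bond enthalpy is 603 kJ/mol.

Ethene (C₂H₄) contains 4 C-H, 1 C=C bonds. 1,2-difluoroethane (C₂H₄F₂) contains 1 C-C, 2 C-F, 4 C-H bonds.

Bonds broken (reactants):
  C-H: 4 × 403 = 1612
  C=C: 1 × 603 = 603
  F-F: 1 × 161 = 161
  Σ(broken) = 2376 kJ
Bonds formed (products):
  C-C: 1 × 343 = 343
  C-F: 2 × 470 = 940
  C-H: 4 × 403 = 1612
  Σ(formed) = 2895 kJ
ΔH = Σ(broken) − Σ(formed) = 2376 − 2895 = −519 kJ

ΔH ≈ −519 kJ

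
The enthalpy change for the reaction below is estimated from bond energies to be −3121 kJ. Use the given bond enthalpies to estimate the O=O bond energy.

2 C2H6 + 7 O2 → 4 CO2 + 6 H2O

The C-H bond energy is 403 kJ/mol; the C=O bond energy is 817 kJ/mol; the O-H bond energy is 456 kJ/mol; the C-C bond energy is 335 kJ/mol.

Let D be the O=O bond energy.
Σ(broken) = 2×335 + 12×403 + 7×D = 5506 + 7D
Σ(formed) = 8×817 + 12×456 = 12008
ΔH = Σ(broken) − Σ(formed) = (5506 + 7D) − (12008) = −6502 + 7D
Setting this equal to −3121 kJ gives 7D = 3381, so D = 483 kJ/mol.

D(O=O) ≈ 483 kJ/mol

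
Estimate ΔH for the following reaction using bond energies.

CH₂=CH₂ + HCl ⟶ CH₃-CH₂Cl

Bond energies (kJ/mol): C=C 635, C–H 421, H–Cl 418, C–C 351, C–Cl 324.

Bonds broken (reactants):
  C–H: 4 × 421 = 1684
  C=C: 1 × 635 = 635
  H–Cl: 1 × 418 = 418
  Σ(broken) = 2737 kJ
Bonds formed (products):
  C–C: 1 × 351 = 351
  C–Cl: 1 × 324 = 324
  C–H: 5 × 421 = 2105
  Σ(formed) = 2780 kJ
ΔH = Σ(broken) − Σ(formed) = 2737 − 2780 = −43 kJ

ΔH ≈ −43 kJ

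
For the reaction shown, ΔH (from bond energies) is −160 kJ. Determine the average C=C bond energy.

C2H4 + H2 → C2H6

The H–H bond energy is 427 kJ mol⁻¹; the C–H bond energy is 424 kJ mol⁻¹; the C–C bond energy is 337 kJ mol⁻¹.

Let D be the C=C bond energy.
Σ(broken) = 4×424 + 1×D + 1×427 = 2123 + D
Σ(formed) = 1×337 + 6×424 = 2881
ΔH = Σ(broken) − Σ(formed) = (2123 + D) − (2881) = −758 + D
Setting this equal to −160 kJ gives D = 598 kJ/mol.

D(C=C) ≈ 598 kJ/mol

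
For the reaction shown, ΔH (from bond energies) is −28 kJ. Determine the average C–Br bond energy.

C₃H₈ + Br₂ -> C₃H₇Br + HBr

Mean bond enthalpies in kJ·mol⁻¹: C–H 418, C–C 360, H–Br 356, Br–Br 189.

Let D be the C–Br bond energy.
Σ(broken) = 1×189 + 2×360 + 8×418 = 4253
Σ(formed) = 1×D + 2×360 + 7×418 + 1×356 = 4002 + D
ΔH = Σ(broken) − Σ(formed) = (4253) − (4002 + D) = +251 − D
Setting this equal to −28 kJ gives D = 279 kJ/mol.

D(C–Br) ≈ 279 kJ/mol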